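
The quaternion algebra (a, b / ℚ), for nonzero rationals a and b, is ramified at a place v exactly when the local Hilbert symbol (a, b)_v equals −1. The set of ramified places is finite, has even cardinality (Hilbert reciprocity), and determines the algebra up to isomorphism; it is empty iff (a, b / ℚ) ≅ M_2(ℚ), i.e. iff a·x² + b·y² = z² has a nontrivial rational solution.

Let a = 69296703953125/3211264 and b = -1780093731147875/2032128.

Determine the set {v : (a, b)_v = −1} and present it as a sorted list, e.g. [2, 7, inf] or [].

Mod squares: a ≡ 4614973, b ≡ -876844870. Check v ∈ {∞, 2, 3, 5, 7, 11, 13, 17, 19, 23, 29, 31, 37}.
v=19: a=19^0·(≡16), b=19^1·(≡4) mod 19; (16|19)=+1, (4|19)=+1; (−1)^{0·1·9}·(+1)^1·(+1)^0 = +1.
v=11: a=11^1·(≡5), b=11^1·(≡7) mod 11; (5|11)=+1, (7|11)=-1; (−1)^{1·1·5}·(+1)^1·(-1)^1 = +1.
v=23: a=23^1·(≡10), b=23^1·(≡4) mod 23; (10|23)=-1, (4|23)=+1; (−1)^{1·1·11}·(-1)^1·(+1)^1 = +1.
v=17: a=17^1·(≡2), b=17^1·(≡7) mod 17; (2|17)=+1, (7|17)=-1; (−1)^{1·1·8}·(+1)^1·(-1)^1 = -1.
v=29: a=29^1·(≡10), b=29^1·(≡8) mod 29; (10|29)=-1, (8|29)=-1; (−1)^{1·1·14}·(-1)^1·(-1)^1 = +1.
v=3: a=3^0·(≡1), b=3^-4·(≡2) mod 3; (1|3)=+1, (2|3)=-1; (−1)^{0·-4·1}·(+1)^-4·(-1)^0 = +1.
v=31: a=31^2·(≡13), b=31^2·(≡16) mod 31; (13|31)=-1, (16|31)=+1; (−1)^{2·2·15}·(-1)^2·(+1)^2 = +1.
v=13: a=13^0·(≡3), b=13^2·(≡8) mod 13; (3|13)=+1, (8|13)=-1; (−1)^{0·2·6}·(+1)^2·(-1)^0 = +1.
v=7: a=7^-2·(≡6), b=7^-2·(≡1) mod 7; (6|7)=-1, (1|7)=+1; (−1)^{-2·-2·3}·(-1)^-2·(+1)^-2 = +1.
v=37: a=37^1·(≡32), b=37^1·(≡21) mod 37; (32|37)=-1, (21|37)=+1; (−1)^{1·1·18}·(-1)^1·(+1)^1 = -1.
v=2: v_2(a)=-16, v_2(b)=-9; units ≡ 5, 5 (mod 8); ε·ε+αω+βω = 0·0+-16·1+-9·1 ≡ 1  ⇒  (a,b)_2 = -1.
v=∞: 4614973 > 0 and -876844870 < 0  ⇒  (a,b)_∞ = +1.
v=5: a=5^6·(≡2), b=5^3·(≡4) mod 5; (2|5)=-1, (4|5)=+1; (−1)^{6·3·2}·(-1)^3·(+1)^6 = -1.
(4614973, -876844870 / ℚ) ramifies at {2, 5, 17, 37}: a division algebra.

[2, 5, 17, 37]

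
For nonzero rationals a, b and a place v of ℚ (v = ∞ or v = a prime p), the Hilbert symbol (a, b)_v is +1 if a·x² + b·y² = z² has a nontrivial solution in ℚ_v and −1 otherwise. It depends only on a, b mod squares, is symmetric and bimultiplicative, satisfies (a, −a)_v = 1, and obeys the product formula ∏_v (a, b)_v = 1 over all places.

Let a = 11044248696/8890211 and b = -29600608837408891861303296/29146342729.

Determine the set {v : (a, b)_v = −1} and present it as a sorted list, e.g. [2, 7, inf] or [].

Mod squares: a ≡ 14586, b ≡ -6. Check v ∈ {∞, 2, 3, 7, 11, 13, 17, 19, 29, 31, 37}.
v=37: a=37^2·(≡22), b=37^0·(≡5) mod 37; (22|37)=-1, (5|37)=-1; (−1)^{2·0·18}·(-1)^0·(-1)^2 = +1.
v=29: a=29^-2·(≡25), b=29^-6·(≡5) mod 29; (25|29)=+1, (5|29)=+1; (−1)^{-2·-6·14}·(+1)^-6·(+1)^-2 = +1.
v=7: a=7^0·(≡5), b=7^-2·(≡2) mod 7; (5|7)=-1, (2|7)=+1; (−1)^{0·-2·3}·(-1)^-2·(+1)^0 = +1.
v=11: a=11^-1·(≡7), b=11^2·(≡4) mod 11; (7|11)=-1, (4|11)=+1; (−1)^{-1·2·5}·(-1)^2·(+1)^-1 = +1.
v=13: a=13^3·(≡10), b=13^8·(≡5) mod 13; (10|13)=+1, (5|13)=-1; (−1)^{3·8·6}·(+1)^8·(-1)^3 = -1.
v=17: a=17^1·(≡16), b=17^2·(≡3) mod 17; (16|17)=+1, (3|17)=-1; (−1)^{1·2·8}·(+1)^2·(-1)^1 = -1.
v=3: a=3^3·(≡2), b=3^5·(≡1) mod 3; (2|3)=-1, (1|3)=+1; (−1)^{3·5·1}·(-1)^5·(+1)^3 = +1.
v=∞: 14586 > 0 and -6 < 0  ⇒  (a,b)_∞ = +1.
v=31: a=31^-2·(≡19), b=31^0·(≡10) mod 31; (19|31)=+1, (10|31)=+1; (−1)^{-2·0·15}·(+1)^0·(+1)^-2 = +1.
v=19: a=19^0·(≡18), b=19^4·(≡13) mod 19; (18|19)=-1, (13|19)=-1; (−1)^{0·4·9}·(-1)^4·(-1)^0 = +1.
v=2: v_2(a)=3, v_2(b)=15; units ≡ 5, 5 (mod 8); ε·ε+αω+βω = 0·0+3·1+15·1 ≡ 0  ⇒  (a,b)_2 = +1.
(14586, -6 / ℚ) ramifies at {13, 17}: a division algebra.

[13, 17]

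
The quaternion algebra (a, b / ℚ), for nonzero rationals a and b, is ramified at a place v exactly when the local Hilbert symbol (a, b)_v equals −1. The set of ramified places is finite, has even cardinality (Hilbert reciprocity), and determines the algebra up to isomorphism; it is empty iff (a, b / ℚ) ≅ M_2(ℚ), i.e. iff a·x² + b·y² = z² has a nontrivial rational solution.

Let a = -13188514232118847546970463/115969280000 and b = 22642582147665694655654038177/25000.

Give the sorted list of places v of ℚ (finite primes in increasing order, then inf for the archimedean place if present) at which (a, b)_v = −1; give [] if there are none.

[2, 19]

Mod squares: a ≡ -44574, b ≡ 35530. Check v ∈ {∞, 2, 3, 5, 7, 11, 17, 19, 23, 41, 43, 47}.
v=7: a=7^-2·(≡2), b=7^0·(≡3) mod 7; (2|7)=+1, (3|7)=-1; (−1)^{-2·0·3}·(+1)^0·(-1)^-2 = +1.
v=11: a=11^4·(≡5), b=11^3·(≡6) mod 11; (5|11)=+1, (6|11)=-1; (−1)^{4·3·5}·(+1)^3·(-1)^4 = +1.
v=3: a=3^1·(≡1), b=3^0·(≡1) mod 3; (1|3)=+1, (1|3)=+1; (−1)^{1·0·1}·(+1)^0·(+1)^1 = +1.
v=5: a=5^-4·(≡4), b=5^-5·(≡4) mod 5; (4|5)=+1, (4|5)=+1; (−1)^{-4·-5·2}·(+1)^-5·(+1)^-4 = +1.
v=47: a=47^2·(≡33), b=47^2·(≡33) mod 47; (33|47)=-1, (33|47)=-1; (−1)^{2·2·23}·(-1)^2·(-1)^2 = +1.
v=2: v_2(a)=-11, v_2(b)=-3; units ≡ 1, 5 (mod 8); ε·ε+αω+βω = 0·0+-11·1+-3·0 ≡ 1  ⇒  (a,b)_2 = -1.
v=19: a=19^5·(≡18), b=19^3·(≡14) mod 19; (18|19)=-1, (14|19)=-1; (−1)^{5·3·9}·(-1)^3·(-1)^5 = -1.
v=43: a=43^-2·(≡4), b=43^0·(≡39) mod 43; (4|43)=+1, (39|43)=-1; (−1)^{-2·0·21}·(+1)^0·(-1)^-2 = +1.
v=17: a=17^5·(≡1), b=17^5·(≡4) mod 17; (1|17)=+1, (4|17)=+1; (−1)^{5·5·8}·(+1)^5·(+1)^5 = +1.
v=∞: -44574 < 0 and 35530 > 0  ⇒  (a,b)_∞ = +1.
v=41: a=41^2·(≡13), b=41^4·(≡7) mod 41; (13|41)=-1, (7|41)=-1; (−1)^{2·4·20}·(-1)^4·(-1)^2 = +1.
v=23: a=23^1·(≡21), b=23^4·(≡18) mod 23; (21|23)=-1, (18|23)=+1; (−1)^{1·4·11}·(-1)^4·(+1)^1 = +1.
Ram(-44574, 35530) = {2, 19}; no ℚ_2-point on the conic.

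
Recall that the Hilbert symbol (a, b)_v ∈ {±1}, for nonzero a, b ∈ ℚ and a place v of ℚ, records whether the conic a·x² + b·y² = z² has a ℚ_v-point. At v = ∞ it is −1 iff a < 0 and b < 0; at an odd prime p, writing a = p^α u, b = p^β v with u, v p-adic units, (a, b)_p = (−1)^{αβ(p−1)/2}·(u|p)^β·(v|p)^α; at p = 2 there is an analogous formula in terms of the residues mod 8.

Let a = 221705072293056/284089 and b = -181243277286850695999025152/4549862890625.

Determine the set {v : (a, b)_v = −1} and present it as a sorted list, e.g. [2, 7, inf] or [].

(a, b) ≡ (51, -10685543) mod (ℚ^×)²; places V = {2, 3, 5, 11, 13, 17, 19, 29, 31, 41, 43, ∞}.
(a,b)_11: α=2, u≡10; β=3, v≡10 (mod 11); (10|11)=-1, (10|11)=-1; sign (−1)^0·-1^3·-1^2 = -1.
(a,b)_2: α=6, β=12; u≡3, v≡1 (mod 8); ε(u)ε(v)=1·0, αω(v)=6·0, βω(u)=12·1; sum ≡ 0  ⇒  +1.
(a,b)_19: α=2, u≡15; β=3, v≡2 (mod 19); (15|19)=-1, (2|19)=-1; sign (−1)^0·-1^3·-1^2 = -1.
(a,b)_3: α=1, u≡2; β=2, v≡1 (mod 3); (2|3)=-1, (1|3)=+1; sign (−1)^0·-1^2·+1^1 = +1.
(a,b)_41: α=-2, u≡37; β=-3, v≡35 (mod 41); (37|41)=+1, (35|41)=-1; sign (−1)^0·+1^-3·-1^-2 = +1.
(a,b)_17: α=1, u≡6; β=2, v≡6 (mod 17); (6|17)=-1, (6|17)=-1; sign (−1)^0·-1^2·-1^1 = -1.
(a,b)_13: α=-2, u≡10; β=-2, v≡8 (mod 13); (10|13)=+1, (8|13)=-1; sign (−1)^0·+1^-2·-1^-2 = +1.
(a,b)_5: α=0, u≡4; β=-8, v≡2 (mod 5); (4|5)=+1, (2|5)=-1; sign (−1)^0·+1^-8·-1^0 = +1.
(a,b)_∞: sgn(51)=+, sgn(-10685543)=−, so +1.
(a,b)_31: α=0, u≡9; β=2, v≡5 (mod 31); (9|31)=+1, (5|31)=+1; sign (−1)^0·+1^2·+1^0 = +1.
(a,b)_43: α=2, u≡30; β=3, v≡26 (mod 43); (30|43)=-1, (26|43)=-1; sign (−1)^0·-1^3·-1^2 = -1.
(a,b)_29: α=2, u≡23; β=3, v≡25 (mod 29); (23|29)=+1, (25|29)=+1; sign (−1)^0·+1^3·+1^2 = +1.
|Ram(51, -10685543)| = 4, even; anisotropic at {11, 17, 19, 43}.

[11, 17, 19, 43]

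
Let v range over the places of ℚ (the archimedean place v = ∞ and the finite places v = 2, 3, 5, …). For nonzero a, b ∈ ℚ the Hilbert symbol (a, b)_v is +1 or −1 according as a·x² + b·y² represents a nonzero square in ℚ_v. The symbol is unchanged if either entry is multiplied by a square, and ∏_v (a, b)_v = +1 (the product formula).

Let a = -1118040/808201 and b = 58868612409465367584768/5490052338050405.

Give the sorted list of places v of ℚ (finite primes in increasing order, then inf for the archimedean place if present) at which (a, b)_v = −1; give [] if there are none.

[2, 3, 7, 11]

(a, b) ≡ (-2310, 110) mod (ℚ^×)²; places V = {2, 3, 5, 7, 11, 17, 29, 31, 41, ∞}.
(a,b)_5: α=1, u≡2; β=-1, v≡3 (mod 5); (2|5)=-1, (3|5)=-1; sign (−1)^0·-1^-1·-1^1 = +1.
(a,b)_7: α=1, u≡3; β=4, v≡5 (mod 7); (3|7)=-1, (5|7)=-1; sign (−1)^0·-1^4·-1^1 = -1.
(a,b)_17: α=0, u≡4; β=2, v≡4 (mod 17); (4|17)=+1, (4|17)=+1; sign (−1)^0·+1^2·+1^0 = +1.
(a,b)_29: α=-2, u≡21; β=-4, v≡13 (mod 29); (21|29)=-1, (13|29)=+1; sign (−1)^0·-1^-4·+1^-2 = +1.
(a,b)_∞: sgn(-2310)=−, sgn(110)=+, so +1.
(a,b)_2: α=3, β=13; u≡5, v≡7 (mod 8); ε(u)ε(v)=0·1, αω(v)=3·0, βω(u)=13·1; sum ≡ 1  ⇒  -1.
(a,b)_3: α=1, u≡1; β=12, v≡2 (mod 3); (1|3)=+1, (2|3)=-1; sign (−1)^0·+1^12·-1^1 = -1.
(a,b)_31: α=-2, u≡17; β=-4, v≡22 (mod 31); (17|31)=-1, (22|31)=-1; sign (−1)^0·-1^-4·-1^-2 = +1.
(a,b)_41: α=0, u≡17; β=-2, v≡7 (mod 41); (17|41)=-1, (7|41)=-1; sign (−1)^0·-1^-2·-1^0 = +1.
(a,b)_11: α=3, u≡2; β=7, v≡8 (mod 11); (2|11)=-1, (8|11)=-1; sign (−1)^1·-1^7·-1^3 = -1.
(-2310, 110 / ℚ) ramifies at {2, 3, 7, 11}: a division algebra.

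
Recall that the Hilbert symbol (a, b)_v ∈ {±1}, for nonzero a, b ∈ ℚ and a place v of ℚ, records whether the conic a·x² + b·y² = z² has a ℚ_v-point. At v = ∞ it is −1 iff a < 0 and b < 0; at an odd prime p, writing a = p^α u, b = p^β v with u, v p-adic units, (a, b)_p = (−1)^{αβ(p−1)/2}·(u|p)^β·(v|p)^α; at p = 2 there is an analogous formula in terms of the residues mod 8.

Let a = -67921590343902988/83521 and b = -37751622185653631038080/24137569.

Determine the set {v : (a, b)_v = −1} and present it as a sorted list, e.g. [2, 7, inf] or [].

(a, b) ≡ (-667, -10730) mod (ℚ^×)²; places V = {2, 3, 5, 7, 11, 17, 23, 29, 37, ∞}.
(a,b)_23: α=3, u≡20; β=4, v≡17 (mod 23); (20|23)=-1, (17|23)=-1; sign (−1)^0·-1^4·-1^3 = -1.
(a,b)_2: α=2, β=7; u≡5, v≡3 (mod 8); ε(u)ε(v)=0·1, αω(v)=2·1, βω(u)=7·1; sum ≡ 1  ⇒  -1.
(a,b)_37: α=2, u≡36; β=3, v≡13 (mod 37); (36|37)=+1, (13|37)=-1; sign (−1)^0·+1^3·-1^2 = +1.
(a,b)_29: α=1, u≡6; β=1, v≡24 (mod 29); (6|29)=+1, (24|29)=+1; sign (−1)^0·+1^1·+1^1 = +1.
(a,b)_5: α=0, u≡2; β=1, v≡1 (mod 5); (2|5)=-1, (1|5)=+1; sign (−1)^0·-1^1·+1^0 = -1.
(a,b)_11: α=4, u≡1; β=6, v≡7 (mod 11); (1|11)=+1, (7|11)=-1; sign (−1)^0·+1^6·-1^4 = +1.
(a,b)_∞: sgn(-667)=−, sgn(-10730)=−, so -1.
(a,b)_7: α=4, u≡5; β=0, v≡4 (mod 7); (5|7)=-1, (4|7)=+1; sign (−1)^0·-1^0·+1^4 = +1.
(a,b)_17: α=-4, u≡16; β=-6, v≡14 (mod 17); (16|17)=+1, (14|17)=-1; sign (−1)^0·+1^-6·-1^-4 = +1.
(a,b)_3: α=0, u≡2; β=4, v≡1 (mod 3); (2|3)=-1, (1|3)=+1; sign (−1)^0·-1^4·+1^0 = +1.
|Ram(-667, -10730)| = 4, even; anisotropic at {2, 5, 23, ∞}.

[2, 5, 23, inf]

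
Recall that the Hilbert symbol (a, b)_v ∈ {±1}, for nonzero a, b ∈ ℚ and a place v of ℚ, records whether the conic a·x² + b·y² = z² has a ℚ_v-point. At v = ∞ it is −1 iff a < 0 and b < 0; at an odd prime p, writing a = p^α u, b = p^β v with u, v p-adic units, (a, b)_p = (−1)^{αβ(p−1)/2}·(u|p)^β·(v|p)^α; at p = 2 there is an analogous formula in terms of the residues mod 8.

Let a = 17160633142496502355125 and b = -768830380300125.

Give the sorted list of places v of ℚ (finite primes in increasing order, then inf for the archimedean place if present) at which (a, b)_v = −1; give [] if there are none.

Mod squares: a ≡ 1377805, b ≡ -5. Check v ∈ {∞, 2, 3, 5, 11, 13, 41, 47}.
v=5: a=5^3·(≡1), b=5^3·(≡4) mod 5; (1|5)=+1, (4|5)=+1; (−1)^{3·3·2}·(+1)^3·(+1)^3 = +1.
v=41: a=41^3·(≡28), b=41^2·(≡18) mod 41; (28|41)=-1, (18|41)=+1; (−1)^{3·2·20}·(-1)^2·(+1)^3 = +1.
v=47: a=47^3·(≡7), b=47^2·(≡34) mod 47; (7|47)=+1, (34|47)=+1; (−1)^{3·2·23}·(+1)^2·(+1)^3 = +1.
v=∞: 1377805 > 0 and -5 < 0  ⇒  (a,b)_∞ = +1.
v=11: a=11^3·(≡4), b=11^2·(≡8) mod 11; (4|11)=+1, (8|11)=-1; (−1)^{3·2·5}·(+1)^2·(-1)^3 = -1.
v=13: a=13^3·(≡9), b=13^2·(≡7) mod 13; (9|13)=+1, (7|13)=-1; (−1)^{3·2·6}·(+1)^2·(-1)^3 = -1.
v=2: v_2(a)=0, v_2(b)=0; units ≡ 5, 3 (mod 8); ε·ε+αω+βω = 0·1+0·1+0·1 ≡ 0  ⇒  (a,b)_2 = +1.
v=3: a=3^8·(≡1), b=3^4·(≡1) mod 3; (1|3)=+1, (1|3)=+1; (−1)^{8·4·1}·(+1)^4·(+1)^8 = +1.
Ram(1377805, -5) = {11, 13}; no ℚ_11-point on the conic.

[11, 13]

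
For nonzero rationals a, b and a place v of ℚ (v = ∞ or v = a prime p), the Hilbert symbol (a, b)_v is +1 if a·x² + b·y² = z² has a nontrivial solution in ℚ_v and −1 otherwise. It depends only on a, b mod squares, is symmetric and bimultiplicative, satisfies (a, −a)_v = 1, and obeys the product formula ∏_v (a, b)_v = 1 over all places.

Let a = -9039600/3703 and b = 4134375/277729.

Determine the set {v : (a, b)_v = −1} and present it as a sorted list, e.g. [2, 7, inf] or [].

[2, 3, 5, 31]

Mod squares: a ≡ -217, b ≡ 15. Check v ∈ {∞, 2, 3, 5, 7, 17, 23, 31}.
v=5: a=5^2·(≡2), b=5^5·(≡2) mod 5; (2|5)=-1, (2|5)=-1; (−1)^{2·5·2}·(-1)^5·(-1)^2 = -1.
v=23: a=23^-2·(≡3), b=23^0·(≡14) mod 23; (3|23)=+1, (14|23)=-1; (−1)^{-2·0·11}·(+1)^0·(-1)^-2 = +1.
v=∞: -217 < 0 and 15 > 0  ⇒  (a,b)_∞ = +1.
v=31: a=31^1·(≡30), b=31^-2·(≡6) mod 31; (30|31)=-1, (6|31)=-1; (−1)^{1·-2·15}·(-1)^-2·(-1)^1 = -1.
v=7: a=7^-1·(≡1), b=7^2·(≡1) mod 7; (1|7)=+1, (1|7)=+1; (−1)^{-1·2·3}·(+1)^2·(+1)^-1 = +1.
v=3: a=3^6·(≡2), b=3^3·(≡2) mod 3; (2|3)=-1, (2|3)=-1; (−1)^{6·3·1}·(-1)^3·(-1)^6 = -1.
v=2: v_2(a)=4, v_2(b)=0; units ≡ 7, 7 (mod 8); ε·ε+αω+βω = 1·1+4·0+0·0 ≡ 1  ⇒  (a,b)_2 = -1.
v=17: a=17^0·(≡1), b=17^-2·(≡1) mod 17; (1|17)=+1, (1|17)=+1; (−1)^{0·-2·8}·(+1)^-2·(+1)^0 = +1.
|Ram(-217, 15)| = 4, even; anisotropic at {2, 3, 5, 31}.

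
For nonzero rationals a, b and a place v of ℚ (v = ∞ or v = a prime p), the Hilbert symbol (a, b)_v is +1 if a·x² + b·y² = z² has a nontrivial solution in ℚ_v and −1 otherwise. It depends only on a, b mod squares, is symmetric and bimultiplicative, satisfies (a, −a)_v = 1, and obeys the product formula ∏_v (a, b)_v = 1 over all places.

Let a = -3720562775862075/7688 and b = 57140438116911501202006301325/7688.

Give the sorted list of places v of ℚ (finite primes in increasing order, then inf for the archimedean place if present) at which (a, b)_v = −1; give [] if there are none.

Mod squares: a ≡ -30368842166, b ≡ 114586. Check v ∈ {∞, 2, 3, 5, 11, 13, 19, 23, 29, 31, 37, 47, 53}.
v=23: a=23^1·(≡9), b=23^3·(≡5) mod 23; (9|23)=+1, (5|23)=-1; (−1)^{1·3·11}·(+1)^3·(-1)^1 = +1.
v=31: a=31^-2·(≡8), b=31^-2·(≡18) mod 31; (8|31)=+1, (18|31)=+1; (−1)^{-2·-2·15}·(+1)^-2·(+1)^-2 = +1.
v=2: v_2(a)=-3, v_2(b)=-3; units ≡ 5, 5 (mod 8); ε·ε+αω+βω = 0·0+-3·1+-3·1 ≡ 0  ⇒  (a,b)_2 = +1.
v=53: a=53^1·(≡23), b=53^3·(≡6) mod 53; (23|53)=-1, (6|53)=+1; (−1)^{1·3·26}·(-1)^3·(+1)^1 = -1.
v=11: a=11^2·(≡7), b=11^0·(≡7) mod 11; (7|11)=-1, (7|11)=-1; (−1)^{2·0·5}·(-1)^0·(-1)^2 = +1.
v=37: a=37^1·(≡24), b=37^2·(≡34) mod 37; (24|37)=-1, (34|37)=+1; (−1)^{1·2·18}·(-1)^2·(+1)^1 = +1.
v=47: a=47^1·(≡23), b=47^3·(≡22) mod 47; (23|47)=-1, (22|47)=-1; (−1)^{1·3·23}·(-1)^3·(-1)^1 = -1.
v=∞: -30368842166 < 0 and 114586 > 0  ⇒  (a,b)_∞ = +1.
v=13: a=13^1·(≡4), b=13^0·(≡10) mod 13; (4|13)=+1, (10|13)=+1; (−1)^{1·0·6}·(+1)^0·(+1)^1 = +1.
v=5: a=5^2·(≡4), b=5^2·(≡1) mod 5; (4|5)=+1, (1|5)=+1; (−1)^{2·2·2}·(+1)^2·(+1)^2 = +1.
v=3: a=3^4·(≡1), b=3^4·(≡1) mod 3; (1|3)=+1, (1|3)=+1; (−1)^{4·4·1}·(+1)^4·(+1)^4 = +1.
v=29: a=29^1·(≡20), b=29^2·(≡5) mod 29; (20|29)=+1, (5|29)=+1; (−1)^{1·2·14}·(+1)^2·(+1)^1 = +1.
v=19: a=19^1·(≡17), b=19^4·(≡16) mod 19; (17|19)=+1, (16|19)=+1; (−1)^{1·4·9}·(+1)^4·(+1)^1 = +1.
Ram(-30368842166, 114586) = {47, 53}; no ℚ_47-point on the conic.

[47, 53]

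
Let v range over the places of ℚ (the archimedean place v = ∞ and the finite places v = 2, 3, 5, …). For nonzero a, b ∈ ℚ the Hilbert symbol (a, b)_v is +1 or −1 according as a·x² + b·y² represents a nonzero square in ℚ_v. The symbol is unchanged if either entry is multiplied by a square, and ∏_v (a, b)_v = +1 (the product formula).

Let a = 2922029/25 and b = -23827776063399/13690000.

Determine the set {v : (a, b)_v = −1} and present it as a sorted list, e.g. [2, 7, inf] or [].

[31, 41]

Mod squares: a ≡ 24149, b ≡ -265639. Check v ∈ {∞, 2, 3, 5, 7, 11, 19, 31, 37, 41}.
v=3: a=3^0·(≡2), b=3^2·(≡2) mod 3; (2|3)=-1, (2|3)=-1; (−1)^{0·2·1}·(-1)^2·(-1)^0 = +1.
v=5: a=5^-2·(≡4), b=5^-4·(≡4) mod 5; (4|5)=+1, (4|5)=+1; (−1)^{-2·-4·2}·(+1)^-4·(+1)^-2 = +1.
v=37: a=37^0·(≡10), b=37^-2·(≡28) mod 37; (10|37)=+1, (28|37)=+1; (−1)^{0·-2·18}·(+1)^-2·(+1)^0 = +1.
v=31: a=31^1·(≡2), b=31^1·(≡14) mod 31; (2|31)=+1, (14|31)=+1; (−1)^{1·1·15}·(+1)^1·(+1)^1 = -1.
v=19: a=19^1·(≡4), b=19^1·(≡12) mod 19; (4|19)=+1, (12|19)=-1; (−1)^{1·1·9}·(+1)^1·(-1)^1 = +1.
v=2: v_2(a)=0, v_2(b)=-4; units ≡ 5, 1 (mod 8); ε·ε+αω+βω = 0·0+0·0+-4·1 ≡ 0  ⇒  (a,b)_2 = +1.
v=∞: 24149 > 0 and -265639 < 0  ⇒  (a,b)_∞ = +1.
v=41: a=41^1·(≡7), b=41^3·(≡8) mod 41; (7|41)=-1, (8|41)=+1; (−1)^{1·3·20}·(-1)^3·(+1)^1 = -1.
v=11: a=11^2·(≡5), b=11^3·(≡6) mod 11; (5|11)=+1, (6|11)=-1; (−1)^{2·3·5}·(+1)^3·(-1)^2 = +1.
v=7: a=7^0·(≡3), b=7^2·(≡1) mod 7; (3|7)=-1, (1|7)=+1; (−1)^{0·2·3}·(-1)^2·(+1)^0 = +1.
Ram(24149, -265639) = {31, 41}; no ℚ_31-point on the conic.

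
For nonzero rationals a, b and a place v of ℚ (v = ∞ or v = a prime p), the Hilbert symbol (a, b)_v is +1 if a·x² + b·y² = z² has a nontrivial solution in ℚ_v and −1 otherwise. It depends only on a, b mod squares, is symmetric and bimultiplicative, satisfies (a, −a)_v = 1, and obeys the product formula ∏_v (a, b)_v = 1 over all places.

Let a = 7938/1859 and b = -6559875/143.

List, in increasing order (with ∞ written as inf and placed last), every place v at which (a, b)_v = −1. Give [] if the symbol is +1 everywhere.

[5, 17]

(a, b) ≡ (22, -85085) mod (ℚ^×)²; places V = {2, 3, 5, 7, 11, 13, 17, ∞}.
(a,b)_3: α=4, u≡1; β=2, v≡1 (mod 3); (1|3)=+1, (1|3)=+1; sign (−1)^0·+1^2·+1^4 = +1.
(a,b)_17: α=0, u≡14; β=1, v≡6 (mod 17); (14|17)=-1, (6|17)=-1; sign (−1)^0·-1^1·-1^0 = -1.
(a,b)_7: α=2, u≡2; β=3, v≡2 (mod 7); (2|7)=+1, (2|7)=+1; sign (−1)^0·+1^3·+1^2 = +1.
(a,b)_∞: sgn(22)=+, sgn(-85085)=−, so +1.
(a,b)_11: α=-1, u≡10; β=-1, v≡4 (mod 11); (10|11)=-1, (4|11)=+1; sign (−1)^1·-1^-1·+1^-1 = +1.
(a,b)_13: α=-2, u≡9; β=-1, v≡5 (mod 13); (9|13)=+1, (5|13)=-1; sign (−1)^0·+1^-1·-1^-2 = +1.
(a,b)_5: α=0, u≡2; β=3, v≡2 (mod 5); (2|5)=-1, (2|5)=-1; sign (−1)^0·-1^3·-1^0 = -1.
(a,b)_2: α=1, β=0; u≡3, v≡3 (mod 8); ε(u)ε(v)=1·1, αω(v)=1·1, βω(u)=0·1; sum ≡ 0  ⇒  +1.
Ram(22, -85085) = {5, 17}; no ℚ_5-point on the conic.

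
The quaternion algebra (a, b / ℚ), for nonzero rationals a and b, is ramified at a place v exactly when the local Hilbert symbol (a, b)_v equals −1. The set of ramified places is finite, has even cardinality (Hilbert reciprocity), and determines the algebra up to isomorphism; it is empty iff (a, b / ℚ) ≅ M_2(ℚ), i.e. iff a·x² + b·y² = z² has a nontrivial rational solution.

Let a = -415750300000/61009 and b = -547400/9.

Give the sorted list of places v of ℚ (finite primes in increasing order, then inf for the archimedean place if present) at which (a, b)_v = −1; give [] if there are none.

(a, b) ≡ (-848470, -5474) mod (ℚ^×)²; places V = {2, 3, 5, 7, 13, 17, 19, 23, 31, ∞}.
(a,b)_23: α=1, u≡3; β=1, v≡21 (mod 23); (3|23)=+1, (21|23)=-1; sign (−1)^1·+1^1·-1^1 = +1.
(a,b)_5: α=5, u≡1; β=2, v≡1 (mod 5); (1|5)=+1, (1|5)=+1; sign (−1)^0·+1^2·+1^5 = +1.
(a,b)_19: α=-2, u≡8; β=0, v≡1 (mod 19); (8|19)=-1, (1|19)=+1; sign (−1)^0·-1^0·+1^-2 = +1.
(a,b)_31: α=1, u≡11; β=0, v≡17 (mod 31); (11|31)=-1, (17|31)=-1; sign (−1)^0·-1^0·-1^1 = -1.
(a,b)_3: α=0, u≡2; β=-2, v≡1 (mod 3); (2|3)=-1, (1|3)=+1; sign (−1)^0·-1^-2·+1^0 = +1.
(a,b)_13: α=-2, u≡3; β=0, v≡12 (mod 13); (3|13)=+1, (12|13)=+1; sign (−1)^0·+1^0·+1^-2 = +1.
(a,b)_7: α=3, u≡2; β=1, v≡2 (mod 7); (2|7)=+1, (2|7)=+1; sign (−1)^1·+1^1·+1^3 = -1.
(a,b)_∞: sgn(-848470)=−, sgn(-5474)=−, so -1.
(a,b)_17: α=1, u≡4; β=1, v≡13 (mod 17); (4|17)=+1, (13|17)=+1; sign (−1)^0·+1^1·+1^1 = +1.
(a,b)_2: α=5, β=3; u≡5, v≡7 (mod 8); ε(u)ε(v)=0·1, αω(v)=5·0, βω(u)=3·1; sum ≡ 1  ⇒  -1.
(-848470, -5474 / ℚ) ramifies at {2, 7, 31, ∞}: a division algebra.

[2, 7, 31, inf]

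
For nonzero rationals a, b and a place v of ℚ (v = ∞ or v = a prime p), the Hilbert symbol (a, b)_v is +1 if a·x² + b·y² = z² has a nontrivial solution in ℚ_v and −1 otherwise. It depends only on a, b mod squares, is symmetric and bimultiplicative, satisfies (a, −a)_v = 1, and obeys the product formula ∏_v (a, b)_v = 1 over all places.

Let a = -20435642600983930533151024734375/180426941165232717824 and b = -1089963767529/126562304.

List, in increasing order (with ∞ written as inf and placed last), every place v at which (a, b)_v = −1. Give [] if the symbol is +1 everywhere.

[11, 17, 23, inf]

(a, b) ≡ (-1621477, -70499) mod (ℚ^×)²; places V = {2, 3, 5, 7, 11, 13, 17, 23, 29, 53, ∞}.
(a,b)_17: α=3, u≡5; β=1, v≡8 (mod 17); (5|17)=-1, (8|17)=+1; sign (−1)^0·-1^1·+1^3 = -1.
(a,b)_2: α=-34, β=-12; u≡3, v≡5 (mod 8); ε(u)ε(v)=1·0, αω(v)=-34·1, βω(u)=-12·1; sum ≡ 0  ⇒  +1.
(a,b)_7: α=6, u≡6; β=2, v≡3 (mod 7); (6|7)=-1, (3|7)=-1; sign (−1)^0·-1^2·-1^6 = +1.
(a,b)_29: α=3, u≡22; β=1, v≡23 (mod 29); (22|29)=+1, (23|29)=+1; sign (−1)^0·+1^1·+1^3 = +1.
(a,b)_53: α=-4, u≡51; β=-2, v≡6 (mod 53); (51|53)=-1, (6|53)=+1; sign (−1)^0·-1^-2·+1^-4 = +1.
(a,b)_5: α=6, u≡3; β=0, v≡4 (mod 5); (3|5)=-1, (4|5)=+1; sign (−1)^0·-1^0·+1^6 = +1.
(a,b)_3: α=8, u≡2; β=8, v≡1 (mod 3); (2|3)=-1, (1|3)=+1; sign (−1)^0·-1^8·+1^8 = +1.
(a,b)_23: α=5, u≡17; β=2, v≡21 (mod 23); (17|23)=-1, (21|23)=-1; sign (−1)^0·-1^2·-1^5 = -1.
(a,b)_∞: sgn(-1621477)=−, sgn(-70499)=−, so -1.
(a,b)_11: α=-3, u≡3; β=-1, v≡9 (mod 11); (3|11)=+1, (9|11)=+1; sign (−1)^1·+1^-1·+1^-3 = -1.
(a,b)_13: α=3, u≡8; β=1, v≡11 (mod 13); (8|13)=-1, (11|13)=-1; sign (−1)^0·-1^1·-1^3 = +1.
Ram(-1621477, -70499) = {11, 17, 23, ∞}; no ℚ_11-point on the conic.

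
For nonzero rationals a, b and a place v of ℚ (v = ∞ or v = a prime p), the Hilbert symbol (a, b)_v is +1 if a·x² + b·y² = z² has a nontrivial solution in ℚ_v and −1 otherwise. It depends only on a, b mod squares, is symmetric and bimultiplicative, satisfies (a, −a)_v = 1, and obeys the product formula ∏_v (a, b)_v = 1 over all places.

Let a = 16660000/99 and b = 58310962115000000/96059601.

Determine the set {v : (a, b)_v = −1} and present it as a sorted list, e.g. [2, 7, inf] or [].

[7, 11]

Mod squares: a ≡ 374, b ≡ 35. Check v ∈ {∞, 2, 3, 5, 7, 11, 17}.
v=5: a=5^4·(≡4), b=5^7·(≡2) mod 5; (4|5)=+1, (2|5)=-1; (−1)^{4·7·2}·(+1)^7·(-1)^4 = +1.
v=17: a=17^1·(≡11), b=17^2·(≡15) mod 17; (11|17)=-1, (15|17)=+1; (−1)^{1·2·8}·(-1)^2·(+1)^1 = +1.
v=∞: 374 > 0 and 35 > 0  ⇒  (a,b)_∞ = +1.
v=7: a=7^2·(≡3), b=7^9·(≡3) mod 7; (3|7)=-1, (3|7)=-1; (−1)^{2·9·3}·(-1)^9·(-1)^2 = -1.
v=11: a=11^-1·(≡3), b=11^-4·(≡2) mod 11; (3|11)=+1, (2|11)=-1; (−1)^{-1·-4·5}·(+1)^-4·(-1)^-1 = -1.
v=3: a=3^-2·(≡2), b=3^-8·(≡2) mod 3; (2|3)=-1, (2|3)=-1; (−1)^{-2·-8·1}·(-1)^-8·(-1)^-2 = +1.
v=2: v_2(a)=5, v_2(b)=6; units ≡ 3, 3 (mod 8); ε·ε+αω+βω = 1·1+5·1+6·1 ≡ 0  ⇒  (a,b)_2 = +1.
|Ram(374, 35)| = 2, even; anisotropic at {7, 11}.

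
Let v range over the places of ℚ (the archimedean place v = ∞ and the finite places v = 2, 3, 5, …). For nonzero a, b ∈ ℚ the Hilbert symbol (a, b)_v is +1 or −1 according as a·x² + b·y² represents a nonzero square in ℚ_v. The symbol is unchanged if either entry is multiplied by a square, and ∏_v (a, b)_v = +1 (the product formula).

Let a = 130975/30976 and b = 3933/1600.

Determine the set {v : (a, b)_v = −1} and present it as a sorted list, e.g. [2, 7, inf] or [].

(a, b) ≡ (31, 437) mod (ℚ^×)²; places V = {2, 3, 5, 11, 13, 19, 23, 31, ∞}.
(a,b)_31: α=1, u≡19; β=0, v≡21 (mod 31); (19|31)=+1, (21|31)=-1; sign (−1)^0·+1^0·-1^1 = -1.
(a,b)_3: α=0, u≡1; β=2, v≡2 (mod 3); (1|3)=+1, (2|3)=-1; sign (−1)^0·+1^2·-1^0 = +1.
(a,b)_5: α=2, u≡4; β=-2, v≡2 (mod 5); (4|5)=+1, (2|5)=-1; sign (−1)^0·+1^-2·-1^2 = +1.
(a,b)_2: α=-8, β=-6; u≡7, v≡5 (mod 8); ε(u)ε(v)=1·0, αω(v)=-8·1, βω(u)=-6·0; sum ≡ 0  ⇒  +1.
(a,b)_13: α=2, u≡6; β=0, v≡7 (mod 13); (6|13)=-1, (7|13)=-1; sign (−1)^0·-1^0·-1^2 = +1.
(a,b)_11: α=-2, u≡3; β=0, v≡10 (mod 11); (3|11)=+1, (10|11)=-1; sign (−1)^0·+1^0·-1^-2 = +1.
(a,b)_∞: sgn(31)=+, sgn(437)=+, so +1.
(a,b)_19: α=0, u≡14; β=1, v≡9 (mod 19); (14|19)=-1, (9|19)=+1; sign (−1)^0·-1^1·+1^0 = -1.
(a,b)_23: α=0, u≡2; β=1, v≡22 (mod 23); (2|23)=+1, (22|23)=-1; sign (−1)^0·+1^1·-1^0 = +1.
(31, 437 / ℚ) ramifies at {19, 31}: a division algebra.

[19, 31]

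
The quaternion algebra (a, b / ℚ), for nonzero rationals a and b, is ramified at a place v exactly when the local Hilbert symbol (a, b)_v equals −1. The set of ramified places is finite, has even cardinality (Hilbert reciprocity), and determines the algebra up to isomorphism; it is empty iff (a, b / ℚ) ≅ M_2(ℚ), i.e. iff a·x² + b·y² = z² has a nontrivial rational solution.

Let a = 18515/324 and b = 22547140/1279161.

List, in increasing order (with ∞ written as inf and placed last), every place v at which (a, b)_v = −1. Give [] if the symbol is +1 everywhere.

[7, 11]

(a, b) ≡ (35, 385) mod (ℚ^×)²; places V = {2, 3, 5, 7, 11, 13, 23, 29, ∞}.
(a,b)_2: α=-2, β=2; u≡3, v≡1 (mod 8); ε(u)ε(v)=1·0, αω(v)=-2·0, βω(u)=2·1; sum ≡ 0  ⇒  +1.
(a,b)_11: α=0, u≡7; β=5, v≡2 (mod 11); (7|11)=-1, (2|11)=-1; sign (−1)^0·-1^5·-1^0 = -1.
(a,b)_23: α=2, u≡6; β=0, v≡15 (mod 23); (6|23)=+1, (15|23)=-1; sign (−1)^0·+1^0·-1^2 = +1.
(a,b)_5: α=1, u≡2; β=1, v≡3 (mod 5); (2|5)=-1, (3|5)=-1; sign (−1)^0·-1^1·-1^1 = +1.
(a,b)_3: α=-4, u≡2; β=-2, v≡1 (mod 3); (2|3)=-1, (1|3)=+1; sign (−1)^0·-1^-2·+1^-4 = +1.
(a,b)_7: α=1, u≡3; β=1, v≡6 (mod 7); (3|7)=-1, (6|7)=-1; sign (−1)^1·-1^1·-1^1 = -1.
(a,b)_∞: sgn(35)=+, sgn(385)=+, so +1.
(a,b)_29: α=0, u≡20; β=-2, v≡8 (mod 29); (20|29)=+1, (8|29)=-1; sign (−1)^0·+1^-2·-1^0 = +1.
(a,b)_13: α=0, u≡10; β=-2, v≡6 (mod 13); (10|13)=+1, (6|13)=-1; sign (−1)^0·+1^-2·-1^0 = +1.
(35, 385 / ℚ) ramifies at {7, 11}: a division algebra.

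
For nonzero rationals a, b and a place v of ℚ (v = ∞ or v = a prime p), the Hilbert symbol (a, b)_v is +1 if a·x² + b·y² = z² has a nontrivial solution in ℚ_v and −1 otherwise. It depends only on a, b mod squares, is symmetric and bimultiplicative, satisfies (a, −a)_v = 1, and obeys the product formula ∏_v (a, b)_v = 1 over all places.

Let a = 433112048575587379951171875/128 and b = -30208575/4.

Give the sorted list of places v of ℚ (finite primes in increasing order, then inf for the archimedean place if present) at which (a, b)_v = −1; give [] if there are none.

[17, 29]

(a, b) ≡ (83334, -1208343) mod (ℚ^×)²; places V = {2, 3, 5, 17, 19, 29, 43, ∞}.
(a,b)_5: α=10, u≡4; β=2, v≡3 (mod 5); (4|5)=+1, (3|5)=-1; sign (−1)^0·+1^2·-1^10 = +1.
(a,b)_17: α=3, u≡10; β=1, v≡13 (mod 17); (10|17)=-1, (13|17)=+1; sign (−1)^0·-1^1·+1^3 = -1.
(a,b)_3: α=9, u≡1; β=1, v≡2 (mod 3); (1|3)=+1, (2|3)=-1; sign (−1)^1·+1^1·-1^9 = +1.
(a,b)_43: α=3, u≡18; β=1, v≡13 (mod 43); (18|43)=-1, (13|43)=+1; sign (−1)^1·-1^1·+1^3 = +1.
(a,b)_∞: sgn(83334)=+, sgn(-1208343)=−, so +1.
(a,b)_2: α=-7, β=-2; u≡3, v≡1 (mod 8); ε(u)ε(v)=1·0, αω(v)=-7·0, βω(u)=-2·1; sum ≡ 0  ⇒  +1.
(a,b)_29: α=2, u≡10; β=1, v≡23 (mod 29); (10|29)=-1, (23|29)=+1; sign (−1)^0·-1^1·+1^2 = -1.
(a,b)_19: α=3, u≡16; β=1, v≡13 (mod 19); (16|19)=+1, (13|19)=-1; sign (−1)^1·+1^1·-1^3 = +1.
|Ram(83334, -1208343)| = 2, even; anisotropic at {17, 29}.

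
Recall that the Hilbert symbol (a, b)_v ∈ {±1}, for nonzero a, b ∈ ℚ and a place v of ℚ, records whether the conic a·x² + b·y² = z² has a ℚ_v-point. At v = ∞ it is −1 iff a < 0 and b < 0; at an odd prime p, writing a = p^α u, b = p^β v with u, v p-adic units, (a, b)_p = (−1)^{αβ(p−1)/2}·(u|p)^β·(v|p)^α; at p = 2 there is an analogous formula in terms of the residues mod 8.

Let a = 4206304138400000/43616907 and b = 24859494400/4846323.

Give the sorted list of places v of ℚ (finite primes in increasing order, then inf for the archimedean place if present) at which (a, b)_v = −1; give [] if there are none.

[5, 13]

(a, b) ≡ (195, 102) mod (ℚ^×)²; places V = {2, 3, 5, 7, 13, 17, 31, 41, ∞}.
(a,b)_13: α=5, u≡7; β=4, v≡11 (mod 13); (7|13)=-1, (11|13)=-1; sign (−1)^0·-1^4·-1^5 = -1.
(a,b)_41: α=-2, u≡23; β=-2, v≡18 (mod 41); (23|41)=+1, (18|41)=+1; sign (−1)^0·+1^-2·+1^-2 = +1.
(a,b)_7: α=2, u≡5; β=0, v≡1 (mod 7); (5|7)=-1, (1|7)=+1; sign (−1)^0·-1^0·+1^2 = +1.
(a,b)_∞: sgn(195)=+, sgn(102)=+, so +1.
(a,b)_2: α=8, β=11; u≡3, v≡3 (mod 8); ε(u)ε(v)=1·1, αω(v)=8·1, βω(u)=11·1; sum ≡ 0  ⇒  +1.
(a,b)_3: α=-3, u≡2; β=-1, v≡1 (mod 3); (2|3)=-1, (1|3)=+1; sign (−1)^1·-1^-1·+1^-3 = +1.
(a,b)_17: α=2, u≡16; β=1, v≡7 (mod 17); (16|17)=+1, (7|17)=-1; sign (−1)^0·+1^1·-1^2 = +1.
(a,b)_5: α=5, u≡4; β=2, v≡2 (mod 5); (4|5)=+1, (2|5)=-1; sign (−1)^0·+1^2·-1^5 = -1.
(a,b)_31: α=-2, u≡18; β=-2, v≡18 (mod 31); (18|31)=+1, (18|31)=+1; sign (−1)^0·+1^-2·+1^-2 = +1.
Ram(195, 102) = {5, 13}; no ℚ_5-point on the conic.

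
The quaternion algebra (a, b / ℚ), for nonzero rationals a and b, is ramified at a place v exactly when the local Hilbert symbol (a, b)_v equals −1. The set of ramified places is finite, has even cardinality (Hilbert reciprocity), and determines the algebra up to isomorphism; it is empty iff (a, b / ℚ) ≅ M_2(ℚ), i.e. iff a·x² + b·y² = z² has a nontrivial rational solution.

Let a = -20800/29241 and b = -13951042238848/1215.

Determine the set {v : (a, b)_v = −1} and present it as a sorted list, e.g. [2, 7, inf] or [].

(a, b) ≡ (-13, -330) mod (ℚ^×)²; places V = {2, 3, 5, 11, 13, 19, 31, ∞}.
(a,b)_2: α=6, β=7; u≡3, v≡3 (mod 8); ε(u)ε(v)=1·1, αω(v)=6·1, βω(u)=7·1; sum ≡ 0  ⇒  +1.
(a,b)_31: α=0, u≡4; β=2, v≡11 (mod 31); (4|31)=+1, (11|31)=-1; sign (−1)^0·+1^2·-1^0 = +1.
(a,b)_∞: sgn(-13)=−, sgn(-330)=−, so -1.
(a,b)_19: α=-2, u≡1; β=2, v≡12 (mod 19); (1|19)=+1, (12|19)=-1; sign (−1)^0·+1^2·-1^-2 = +1.
(a,b)_3: α=-4, u≡2; β=-5, v≡1 (mod 3); (2|3)=-1, (1|3)=+1; sign (−1)^0·-1^-5·+1^-4 = -1.
(a,b)_13: α=1, u≡3; β=4, v≡11 (mod 13); (3|13)=+1, (11|13)=-1; sign (−1)^0·+1^4·-1^1 = -1.
(a,b)_5: α=2, u≡3; β=-1, v≡4 (mod 5); (3|5)=-1, (4|5)=+1; sign (−1)^0·-1^-1·+1^2 = -1.
(a,b)_11: α=0, u≡4; β=1, v≡1 (mod 11); (4|11)=+1, (1|11)=+1; sign (−1)^0·+1^1·+1^0 = +1.
(-13, -330 / ℚ) ramifies at {3, 5, 13, ∞}: a division algebra.

[3, 5, 13, inf]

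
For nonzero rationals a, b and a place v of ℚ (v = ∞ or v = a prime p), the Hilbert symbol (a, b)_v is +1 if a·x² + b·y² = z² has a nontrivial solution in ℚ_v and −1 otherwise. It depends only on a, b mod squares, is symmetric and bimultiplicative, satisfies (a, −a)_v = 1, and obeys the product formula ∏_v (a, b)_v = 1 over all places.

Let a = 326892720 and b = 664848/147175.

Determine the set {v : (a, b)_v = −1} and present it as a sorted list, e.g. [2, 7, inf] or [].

(a, b) ≡ (1155, 399) mod (ℚ^×)²; places V = {2, 3, 5, 7, 11, 19, 29, ∞}.
(a,b)_11: α=1, u≡8; β=0, v≡5 (mod 11); (8|11)=-1, (5|11)=+1; sign (−1)^0·-1^0·+1^1 = +1.
(a,b)_2: α=4, β=4; u≡3, v≡7 (mod 8); ε(u)ε(v)=1·1, αω(v)=4·0, βω(u)=4·1; sum ≡ 1  ⇒  -1.
(a,b)_∞: sgn(1155)=+, sgn(399)=+, so +1.
(a,b)_5: α=1, u≡4; β=-2, v≡4 (mod 5); (4|5)=+1, (4|5)=+1; sign (−1)^0·+1^-2·+1^1 = +1.
(a,b)_7: α=3, u≡4; β=-1, v≡4 (mod 7); (4|7)=+1, (4|7)=+1; sign (−1)^1·+1^-1·+1^3 = -1.
(a,b)_19: α=2, u≡18; β=1, v≡13 (mod 19); (18|19)=-1, (13|19)=-1; sign (−1)^0·-1^1·-1^2 = -1.
(a,b)_29: α=0, u≡22; β=-2, v≡23 (mod 29); (22|29)=+1, (23|29)=+1; sign (−1)^0·+1^-2·+1^0 = +1.
(a,b)_3: α=1, u≡1; β=7, v≡1 (mod 3); (1|3)=+1, (1|3)=+1; sign (−1)^1·+1^7·+1^1 = -1.
Ram(1155, 399) = {2, 3, 7, 19}; no ℚ_2-point on the conic.

[2, 3, 7, 19]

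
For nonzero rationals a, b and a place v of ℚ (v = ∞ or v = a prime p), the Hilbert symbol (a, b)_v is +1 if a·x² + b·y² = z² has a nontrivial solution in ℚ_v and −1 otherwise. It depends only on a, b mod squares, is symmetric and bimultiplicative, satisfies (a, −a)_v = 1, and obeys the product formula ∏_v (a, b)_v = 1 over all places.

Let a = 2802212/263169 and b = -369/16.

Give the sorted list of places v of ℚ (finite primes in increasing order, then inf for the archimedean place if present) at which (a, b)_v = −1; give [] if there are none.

Mod squares: a ≡ 17, b ≡ -41. Check v ∈ {∞, 2, 3, 7, 17, 19, 29, 41}.
v=17: a=17^1·(≡8), b=17^0·(≡12) mod 17; (8|17)=+1, (12|17)=-1; (−1)^{1·0·8}·(+1)^0·(-1)^1 = -1.
v=2: v_2(a)=2, v_2(b)=-4; units ≡ 1, 7 (mod 8); ε·ε+αω+βω = 0·1+2·0+-4·0 ≡ 0  ⇒  (a,b)_2 = +1.
v=∞: 17 > 0 and -41 < 0  ⇒  (a,b)_∞ = +1.
v=19: a=19^-2·(≡5), b=19^0·(≡9) mod 19; (5|19)=+1, (9|19)=+1; (−1)^{-2·0·9}·(+1)^0·(+1)^-2 = +1.
v=29: a=29^2·(≡15), b=29^0·(≡15) mod 29; (15|29)=-1, (15|29)=-1; (−1)^{2·0·14}·(-1)^0·(-1)^2 = +1.
v=7: a=7^2·(≡3), b=7^0·(≡1) mod 7; (3|7)=-1, (1|7)=+1; (−1)^{2·0·3}·(-1)^0·(+1)^2 = +1.
v=3: a=3^-6·(≡2), b=3^2·(≡1) mod 3; (2|3)=-1, (1|3)=+1; (−1)^{-6·2·1}·(-1)^2·(+1)^-6 = +1.
v=41: a=41^0·(≡22), b=41^1·(≡2) mod 41; (22|41)=-1, (2|41)=+1; (−1)^{0·1·20}·(-1)^1·(+1)^0 = -1.
|Ram(17, -41)| = 2, even; anisotropic at {17, 41}.

[17, 41]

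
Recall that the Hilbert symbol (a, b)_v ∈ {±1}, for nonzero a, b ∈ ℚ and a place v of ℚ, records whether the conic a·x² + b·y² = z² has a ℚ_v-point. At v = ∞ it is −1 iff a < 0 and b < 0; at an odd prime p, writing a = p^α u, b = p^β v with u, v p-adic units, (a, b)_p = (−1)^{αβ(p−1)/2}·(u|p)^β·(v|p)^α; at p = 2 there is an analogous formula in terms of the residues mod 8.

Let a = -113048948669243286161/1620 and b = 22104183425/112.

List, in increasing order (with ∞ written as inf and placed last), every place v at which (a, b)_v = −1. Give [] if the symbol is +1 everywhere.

(a, b) ≡ (-205, 10199) mod (ℚ^×)²; places V = {2, 3, 5, 7, 11, 19, 31, 41, 47, ∞}.
(a,b)_19: α=4, u≡7; β=2, v≡10 (mod 19); (7|19)=+1, (10|19)=-1; sign (−1)^0·+1^2·-1^4 = +1.
(a,b)_31: α=2, u≡6; β=1, v≡4 (mod 31); (6|31)=-1, (4|31)=+1; sign (−1)^0·-1^1·+1^2 = -1.
(a,b)_5: α=-1, u≡1; β=2, v≡1 (mod 5); (1|5)=+1, (1|5)=+1; sign (−1)^0·+1^2·+1^-1 = +1.
(a,b)_11: α=2, u≡1; β=0, v≡8 (mod 11); (1|11)=+1, (8|11)=-1; sign (−1)^0·+1^0·-1^2 = +1.
(a,b)_2: α=-2, β=-4; u≡3, v≡7 (mod 8); ε(u)ε(v)=1·1, αω(v)=-2·0, βω(u)=-4·1; sum ≡ 1  ⇒  -1.
(a,b)_3: α=-4, u≡2; β=0, v≡2 (mod 3); (2|3)=-1, (2|3)=-1; sign (−1)^0·-1^0·-1^-4 = +1.
(a,b)_41: α=3, u≡16; β=2, v≡31 (mod 41); (16|41)=+1, (31|41)=+1; sign (−1)^0·+1^2·+1^3 = +1.
(a,b)_47: α=2, u≡39; β=1, v≡15 (mod 47); (39|47)=-1, (15|47)=-1; sign (−1)^0·-1^1·-1^2 = -1.
(a,b)_∞: sgn(-205)=−, sgn(10199)=+, so +1.
(a,b)_7: α=2, u≡6; β=-1, v≡1 (mod 7); (6|7)=-1, (1|7)=+1; sign (−1)^0·-1^-1·+1^2 = -1.
|Ram(-205, 10199)| = 4, even; anisotropic at {2, 7, 31, 47}.

[2, 7, 31, 47]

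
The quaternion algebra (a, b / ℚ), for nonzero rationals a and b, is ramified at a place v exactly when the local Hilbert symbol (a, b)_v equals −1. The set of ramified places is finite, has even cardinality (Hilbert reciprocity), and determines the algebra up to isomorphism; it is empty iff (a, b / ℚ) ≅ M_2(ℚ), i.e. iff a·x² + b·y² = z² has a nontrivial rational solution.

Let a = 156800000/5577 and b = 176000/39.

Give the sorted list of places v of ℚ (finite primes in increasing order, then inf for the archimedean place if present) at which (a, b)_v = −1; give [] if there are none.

[2, 11]

(a, b) ≡ (165, 4290) mod (ℚ^×)²; places V = {2, 3, 5, 7, 11, 13, ∞}.
(a,b)_7: α=2, u≡4; β=0, v≡5 (mod 7); (4|7)=+1, (5|7)=-1; sign (−1)^0·+1^0·-1^2 = +1.
(a,b)_2: α=10, β=7; u≡5, v≡1 (mod 8); ε(u)ε(v)=0·0, αω(v)=10·0, βω(u)=7·1; sum ≡ 1  ⇒  -1.
(a,b)_5: α=5, u≡3; β=3, v≡2 (mod 5); (3|5)=-1, (2|5)=-1; sign (−1)^0·-1^3·-1^5 = +1.
(a,b)_13: α=-2, u≡12; β=-1, v≡2 (mod 13); (12|13)=+1, (2|13)=-1; sign (−1)^0·+1^-1·-1^-2 = +1.
(a,b)_3: α=-1, u≡1; β=-1, v≡2 (mod 3); (1|3)=+1, (2|3)=-1; sign (−1)^1·+1^-1·-1^-1 = +1.
(a,b)_11: α=-1, u≡5; β=1, v≡1 (mod 11); (5|11)=+1, (1|11)=+1; sign (−1)^1·+1^1·+1^-1 = -1.
(a,b)_∞: sgn(165)=+, sgn(4290)=+, so +1.
|Ram(165, 4290)| = 2, even; anisotropic at {2, 11}.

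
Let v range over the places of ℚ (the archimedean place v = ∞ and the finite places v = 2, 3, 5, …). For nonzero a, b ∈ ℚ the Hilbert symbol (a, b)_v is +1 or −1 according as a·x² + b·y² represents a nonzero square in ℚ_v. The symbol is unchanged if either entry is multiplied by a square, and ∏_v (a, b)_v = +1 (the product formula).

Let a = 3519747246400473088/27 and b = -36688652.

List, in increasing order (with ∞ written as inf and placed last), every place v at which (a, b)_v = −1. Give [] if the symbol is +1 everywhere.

[2, 17]

Mod squares: a ≡ 6006, b ≡ -1547. Check v ∈ {∞, 2, 3, 7, 11, 13, 17}.
v=∞: 6006 > 0 and -1547 < 0  ⇒  (a,b)_∞ = +1.
v=13: a=13^3·(≡5), b=13^1·(≡5) mod 13; (5|13)=-1, (5|13)=-1; (−1)^{3·1·6}·(-1)^1·(-1)^3 = +1.
v=2: v_2(a)=11, v_2(b)=2; units ≡ 3, 5 (mod 8); ε·ε+αω+βω = 1·0+11·1+2·1 ≡ 1  ⇒  (a,b)_2 = -1.
v=17: a=17^2·(≡12), b=17^1·(≡11) mod 17; (12|17)=-1, (11|17)=-1; (−1)^{2·1·8}·(-1)^1·(-1)^2 = -1.
v=3: a=3^-3·(≡1), b=3^0·(≡1) mod 3; (1|3)=+1, (1|3)=+1; (−1)^{-3·0·1}·(+1)^0·(+1)^-3 = +1.
v=7: a=7^5·(≡2), b=7^3·(≡3) mod 7; (2|7)=+1, (3|7)=-1; (−1)^{5·3·3}·(+1)^3·(-1)^5 = +1.
v=11: a=11^5·(≡8), b=11^2·(≡3) mod 11; (8|11)=-1, (3|11)=+1; (−1)^{5·2·5}·(-1)^2·(+1)^5 = +1.
(6006, -1547 / ℚ) ramifies at {2, 17}: a division algebra.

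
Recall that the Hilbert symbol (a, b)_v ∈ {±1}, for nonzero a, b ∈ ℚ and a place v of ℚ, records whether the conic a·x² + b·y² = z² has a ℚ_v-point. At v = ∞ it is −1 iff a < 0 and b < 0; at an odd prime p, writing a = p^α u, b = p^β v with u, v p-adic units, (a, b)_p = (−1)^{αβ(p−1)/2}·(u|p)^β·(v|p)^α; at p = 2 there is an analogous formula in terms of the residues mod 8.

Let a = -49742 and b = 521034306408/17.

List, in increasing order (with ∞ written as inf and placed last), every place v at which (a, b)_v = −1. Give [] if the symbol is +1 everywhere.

(a, b) ≡ (-49742, 2346) mod (ℚ^×)²; places V = {2, 3, 7, 11, 17, 19, 23, ∞}.
(a,b)_23: α=0, u≡7; β=1, v≡15 (mod 23); (7|23)=-1, (15|23)=-1; sign (−1)^0·-1^1·-1^0 = -1.
(a,b)_11: α=1, u≡10; β=2, v≡4 (mod 11); (10|11)=-1, (4|11)=+1; sign (−1)^0·-1^2·+1^1 = +1.
(a,b)_3: α=0, u≡1; β=3, v≡2 (mod 3); (1|3)=+1, (2|3)=-1; sign (−1)^0·+1^3·-1^0 = +1.
(a,b)_19: α=1, u≡4; β=2, v≡17 (mod 19); (4|19)=+1, (17|19)=+1; sign (−1)^0·+1^2·+1^1 = +1.
(a,b)_∞: sgn(-49742)=−, sgn(2346)=+, so +1.
(a,b)_17: α=1, u≡15; β=-1, v≡9 (mod 17); (15|17)=+1, (9|17)=+1; sign (−1)^0·+1^-1·+1^1 = +1.
(a,b)_2: α=1, β=3; u≡1, v≡5 (mod 8); ε(u)ε(v)=0·0, αω(v)=1·1, βω(u)=3·0; sum ≡ 1  ⇒  -1.
(a,b)_7: α=1, u≡6; β=4, v≡4 (mod 7); (6|7)=-1, (4|7)=+1; sign (−1)^0·-1^4·+1^1 = +1.
|Ram(-49742, 2346)| = 2, even; anisotropic at {2, 23}.

[2, 23]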